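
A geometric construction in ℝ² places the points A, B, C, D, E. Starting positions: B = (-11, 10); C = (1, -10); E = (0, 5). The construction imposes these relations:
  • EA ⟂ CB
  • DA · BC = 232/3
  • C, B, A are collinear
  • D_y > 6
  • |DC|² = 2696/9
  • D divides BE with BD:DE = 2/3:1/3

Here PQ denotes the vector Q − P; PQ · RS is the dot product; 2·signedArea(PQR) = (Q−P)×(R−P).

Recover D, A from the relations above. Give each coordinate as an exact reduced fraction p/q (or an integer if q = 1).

A = (-100/17, 25/17)
D = (-11/3, 20/3)

1. D_x = -11/3  [D divides BE with BD:DE = 2/3:1/3]
2. D_y = 20/3  [D divides BE with BD:DE = 2/3:1/3]
   → D = (-11/3, 20/3)
3. A_x = -100/17  [C, B, A are collinear ∩ EA ⟂ CB]
4. A_y = 25/17  [C, B, A are collinear ∩ EA ⟂ CB]
   → A = (-100/17, 25/17)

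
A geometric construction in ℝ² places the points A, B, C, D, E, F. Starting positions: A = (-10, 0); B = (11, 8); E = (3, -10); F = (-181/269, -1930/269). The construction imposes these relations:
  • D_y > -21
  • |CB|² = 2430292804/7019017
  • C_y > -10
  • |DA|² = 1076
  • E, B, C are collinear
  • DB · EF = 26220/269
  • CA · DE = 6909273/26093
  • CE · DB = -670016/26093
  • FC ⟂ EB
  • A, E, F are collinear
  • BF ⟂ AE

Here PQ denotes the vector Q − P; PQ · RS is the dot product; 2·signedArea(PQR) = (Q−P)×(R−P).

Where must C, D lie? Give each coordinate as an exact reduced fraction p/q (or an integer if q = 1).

1. C_x = 89831/26093  [E, B, C are collinear ∩ FC ⟂ EB]
2. C_y = -234938/26093  [E, B, C are collinear ∩ FC ⟂ EB]
   → C = (89831/26093, -234938/26093)
3. D_x = 16  [DB · EF = 26220/269 ∩ CE · DB = -670016/26093]
4. D_y = -20  [DB · EF = 26220/269 ∩ CE · DB = -670016/26093]
   → D = (16, -20)

C = (89831/26093, -234938/26093)
D = (16, -20)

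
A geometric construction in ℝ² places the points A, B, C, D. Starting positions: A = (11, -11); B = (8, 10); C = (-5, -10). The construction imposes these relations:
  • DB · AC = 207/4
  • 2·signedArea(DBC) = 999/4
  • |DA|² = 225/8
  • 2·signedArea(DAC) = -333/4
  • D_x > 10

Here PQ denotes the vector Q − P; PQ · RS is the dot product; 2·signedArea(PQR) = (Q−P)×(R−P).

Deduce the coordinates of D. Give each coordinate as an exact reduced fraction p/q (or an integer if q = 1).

1. D_x = 41/4  [2·signedArea(DAC) = -333/4 ∩ 2·signedArea(DBC) = 999/4]
2. D_y = -23/4  [2·signedArea(DAC) = -333/4 ∩ 2·signedArea(DBC) = 999/4]
   → D = (41/4, -23/4)

D = (41/4, -23/4)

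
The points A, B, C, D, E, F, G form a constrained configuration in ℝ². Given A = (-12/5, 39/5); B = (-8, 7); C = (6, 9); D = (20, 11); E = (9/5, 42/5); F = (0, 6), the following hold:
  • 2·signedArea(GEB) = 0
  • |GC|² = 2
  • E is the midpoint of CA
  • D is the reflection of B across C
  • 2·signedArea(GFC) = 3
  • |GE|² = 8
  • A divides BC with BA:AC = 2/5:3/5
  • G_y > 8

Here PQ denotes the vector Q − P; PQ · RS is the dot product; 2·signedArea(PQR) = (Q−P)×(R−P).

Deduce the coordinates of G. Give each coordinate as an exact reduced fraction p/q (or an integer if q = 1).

G = (23/5, 44/5)

1. G_x = 23/5  [2·signedArea(GEB) = 0 ∩ 2·signedArea(GFC) = 3]
2. G_y = 44/5  [2·signedArea(GEB) = 0 ∩ 2·signedArea(GFC) = 3]
   → G = (23/5, 44/5)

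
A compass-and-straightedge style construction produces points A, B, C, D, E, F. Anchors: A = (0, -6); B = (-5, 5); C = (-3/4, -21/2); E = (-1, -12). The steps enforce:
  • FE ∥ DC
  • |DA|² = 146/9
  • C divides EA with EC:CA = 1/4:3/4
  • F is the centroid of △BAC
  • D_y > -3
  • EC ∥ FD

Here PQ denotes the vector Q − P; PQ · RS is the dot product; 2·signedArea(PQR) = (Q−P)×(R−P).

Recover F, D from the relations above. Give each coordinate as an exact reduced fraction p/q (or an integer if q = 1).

1. F_x = -23/12  [F is the centroid of △BAC]
2. F_y = -23/6  [F is the centroid of △BAC]
   → F = (-23/12, -23/6)
3. D_x = -5/3  [FE ∥ DC ∩ EC ∥ FD]
4. D_y = -7/3  [FE ∥ DC ∩ EC ∥ FD]
   → D = (-5/3, -7/3)

D = (-5/3, -7/3)
F = (-23/12, -23/6)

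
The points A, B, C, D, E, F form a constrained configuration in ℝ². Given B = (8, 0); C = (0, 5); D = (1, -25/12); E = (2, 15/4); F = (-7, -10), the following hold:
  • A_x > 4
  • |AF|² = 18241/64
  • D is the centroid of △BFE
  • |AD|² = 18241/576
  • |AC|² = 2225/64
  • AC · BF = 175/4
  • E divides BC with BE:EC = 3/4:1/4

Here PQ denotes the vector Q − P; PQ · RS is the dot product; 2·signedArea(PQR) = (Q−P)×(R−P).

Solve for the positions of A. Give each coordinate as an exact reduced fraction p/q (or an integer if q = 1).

A = (5, 15/8)

1. A_x = 5  [line 15·x + 10·y + -375/4 = 0 ∩ |AC|² = 2225/64]
2. A_y = 15/8  [line 15·x + 10·y + -375/4 = 0 ∩ |AC|² = 2225/64]
   → A = (5, 15/8)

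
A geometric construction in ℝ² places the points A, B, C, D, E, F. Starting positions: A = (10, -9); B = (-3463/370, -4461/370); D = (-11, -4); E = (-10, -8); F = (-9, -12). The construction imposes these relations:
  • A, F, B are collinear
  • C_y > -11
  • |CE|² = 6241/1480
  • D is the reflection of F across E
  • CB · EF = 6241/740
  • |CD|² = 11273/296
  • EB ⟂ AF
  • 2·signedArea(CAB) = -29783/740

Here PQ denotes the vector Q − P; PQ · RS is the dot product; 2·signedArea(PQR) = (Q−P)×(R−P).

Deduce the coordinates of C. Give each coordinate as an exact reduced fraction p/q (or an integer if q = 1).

1. C_x = -7163/740  [2·signedArea(CAB) = -29783/740 ∩ CB · EF = 6241/740]
2. C_y = -7421/740  [2·signedArea(CAB) = -29783/740 ∩ CB · EF = 6241/740]
   → C = (-7163/740, -7421/740)

C = (-7163/740, -7421/740)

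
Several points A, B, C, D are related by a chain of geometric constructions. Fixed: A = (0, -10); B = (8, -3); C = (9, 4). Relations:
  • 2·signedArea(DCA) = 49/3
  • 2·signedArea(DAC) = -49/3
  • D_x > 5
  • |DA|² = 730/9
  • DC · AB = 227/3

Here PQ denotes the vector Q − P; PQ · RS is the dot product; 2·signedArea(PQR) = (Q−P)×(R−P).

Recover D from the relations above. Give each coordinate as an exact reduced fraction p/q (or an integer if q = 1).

1. D_x = 17/3  [2·signedArea(DCA) = 49/3 ∩ DC · AB = 227/3]
2. D_y = -3  [2·signedArea(DCA) = 49/3 ∩ DC · AB = 227/3]
   → D = (17/3, -3)

D = (17/3, -3)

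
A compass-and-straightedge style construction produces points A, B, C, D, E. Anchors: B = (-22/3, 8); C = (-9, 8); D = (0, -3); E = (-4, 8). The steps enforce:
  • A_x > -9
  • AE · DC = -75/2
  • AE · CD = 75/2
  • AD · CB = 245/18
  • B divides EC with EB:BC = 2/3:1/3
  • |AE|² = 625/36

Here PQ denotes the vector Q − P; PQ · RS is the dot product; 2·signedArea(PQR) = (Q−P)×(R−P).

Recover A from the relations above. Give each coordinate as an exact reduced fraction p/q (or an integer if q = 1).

1. A_x = -49/6  [AD · CB = 245/18 ∩ AE · CD = 75/2]
2. A_y = 8  [AD · CB = 245/18 ∩ AE · CD = 75/2]
   → A = (-49/6, 8)

A = (-49/6, 8)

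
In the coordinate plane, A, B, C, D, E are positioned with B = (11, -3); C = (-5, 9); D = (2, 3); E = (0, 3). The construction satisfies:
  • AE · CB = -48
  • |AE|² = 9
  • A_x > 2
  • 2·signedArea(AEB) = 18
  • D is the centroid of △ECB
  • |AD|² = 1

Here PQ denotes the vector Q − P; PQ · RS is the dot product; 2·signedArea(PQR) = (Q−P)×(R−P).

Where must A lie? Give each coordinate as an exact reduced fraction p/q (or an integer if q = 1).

1. A_x = 3  [2·signedArea(AEB) = 18 ∩ AE · CB = -48]
2. A_y = 3  [2·signedArea(AEB) = 18 ∩ AE · CB = -48]
   → A = (3, 3)

A = (3, 3)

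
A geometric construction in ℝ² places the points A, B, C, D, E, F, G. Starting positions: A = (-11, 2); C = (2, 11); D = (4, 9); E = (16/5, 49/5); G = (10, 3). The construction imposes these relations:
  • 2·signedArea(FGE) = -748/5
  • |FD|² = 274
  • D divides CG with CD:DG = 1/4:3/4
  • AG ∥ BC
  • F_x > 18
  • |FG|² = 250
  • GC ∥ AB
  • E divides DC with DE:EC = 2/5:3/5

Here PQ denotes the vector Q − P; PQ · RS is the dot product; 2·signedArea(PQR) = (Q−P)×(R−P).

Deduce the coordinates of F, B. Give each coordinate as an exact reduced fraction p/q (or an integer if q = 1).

1. F_x = 19  [line -34/5·x + -34/5·y + 238 = 0 ∩ |FD|² = 274]
2. F_y = 16  [line -34/5·x + -34/5·y + 238 = 0 ∩ |FD|² = 274]
   → F = (19, 16)
3. B_x = -19  [AG ∥ BC ∩ GC ∥ AB]
4. B_y = 10  [AG ∥ BC ∩ GC ∥ AB]
   → B = (-19, 10)

B = (-19, 10)
F = (19, 16)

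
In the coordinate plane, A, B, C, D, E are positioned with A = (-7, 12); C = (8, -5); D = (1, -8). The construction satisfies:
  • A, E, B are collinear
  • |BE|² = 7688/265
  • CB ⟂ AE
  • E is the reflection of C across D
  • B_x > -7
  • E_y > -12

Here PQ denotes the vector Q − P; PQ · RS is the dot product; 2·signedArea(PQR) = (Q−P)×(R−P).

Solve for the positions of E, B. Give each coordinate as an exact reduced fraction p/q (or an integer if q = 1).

B = (-1652/265, -1489/265)
E = (-6, -11)

1. E_x = -6  [E is the reflection of C across D]
2. E_y = -11  [E is the reflection of C across D]
   → E = (-6, -11)
3. B_x = -1652/265  [A, E, B are collinear ∩ CB ⟂ AE]
4. B_y = -1489/265  [A, E, B are collinear ∩ CB ⟂ AE]
   → B = (-1652/265, -1489/265)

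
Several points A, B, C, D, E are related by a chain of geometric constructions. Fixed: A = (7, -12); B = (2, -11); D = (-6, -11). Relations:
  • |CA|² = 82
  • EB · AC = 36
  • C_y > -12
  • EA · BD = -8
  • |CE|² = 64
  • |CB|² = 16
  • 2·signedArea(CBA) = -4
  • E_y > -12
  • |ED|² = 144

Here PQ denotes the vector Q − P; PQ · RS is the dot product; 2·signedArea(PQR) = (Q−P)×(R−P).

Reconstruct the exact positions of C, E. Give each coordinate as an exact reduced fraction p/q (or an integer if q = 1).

1. C_x = -2  [line 1·x + 5·y + 57 = 0 ∩ |CA|² = 82]
2. C_y = -11  [line 1·x + 5·y + 57 = 0 ∩ |CA|² = 82]
   → C = (-2, -11)
3. E_x = 6  [EB · AC = 36 ∩ EA · BD = -8]
4. E_y = -11  [EB · AC = 36 ∩ EA · BD = -8]
   → E = (6, -11)

C = (-2, -11)
E = (6, -11)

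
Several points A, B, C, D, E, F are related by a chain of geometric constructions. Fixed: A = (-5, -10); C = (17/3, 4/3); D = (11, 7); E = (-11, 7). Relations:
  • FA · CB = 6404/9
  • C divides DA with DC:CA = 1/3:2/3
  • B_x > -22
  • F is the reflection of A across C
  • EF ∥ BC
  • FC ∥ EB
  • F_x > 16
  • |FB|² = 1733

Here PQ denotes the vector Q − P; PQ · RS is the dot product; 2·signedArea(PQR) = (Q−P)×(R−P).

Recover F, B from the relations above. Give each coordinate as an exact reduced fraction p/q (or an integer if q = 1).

B = (-65/3, -13/3)
F = (49/3, 38/3)

1. F_x = 49/3  [F is the reflection of A across C]
2. F_y = 38/3  [F is the reflection of A across C]
   → F = (49/3, 38/3)
3. B_x = -65/3  [EF ∥ BC ∩ FC ∥ EB]
4. B_y = -13/3  [EF ∥ BC ∩ FC ∥ EB]
   → B = (-65/3, -13/3)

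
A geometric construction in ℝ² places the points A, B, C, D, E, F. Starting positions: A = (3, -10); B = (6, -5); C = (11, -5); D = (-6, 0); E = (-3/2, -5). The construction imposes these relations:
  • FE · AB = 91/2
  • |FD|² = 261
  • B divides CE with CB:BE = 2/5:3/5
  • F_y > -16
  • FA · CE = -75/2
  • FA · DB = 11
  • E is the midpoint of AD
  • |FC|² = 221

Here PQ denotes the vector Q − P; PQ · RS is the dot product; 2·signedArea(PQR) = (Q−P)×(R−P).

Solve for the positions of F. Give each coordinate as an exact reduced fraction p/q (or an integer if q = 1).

1. F_x = 0  [FA · DB = 11 ∩ FE · AB = 91/2]
2. F_y = -15  [FA · DB = 11 ∩ FE · AB = 91/2]
   → F = (0, -15)

F = (0, -15)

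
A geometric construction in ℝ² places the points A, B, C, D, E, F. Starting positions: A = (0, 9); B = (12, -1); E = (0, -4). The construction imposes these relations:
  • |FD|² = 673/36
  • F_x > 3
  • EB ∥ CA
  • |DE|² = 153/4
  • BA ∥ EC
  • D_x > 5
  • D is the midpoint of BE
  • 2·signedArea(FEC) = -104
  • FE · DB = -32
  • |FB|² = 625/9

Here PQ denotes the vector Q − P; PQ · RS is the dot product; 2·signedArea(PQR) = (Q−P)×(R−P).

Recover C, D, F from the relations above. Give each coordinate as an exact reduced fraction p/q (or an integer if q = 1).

1. C_x = -12  [EB ∥ CA ∩ BA ∥ EC]
2. C_y = 6  [EB ∥ CA ∩ BA ∥ EC]
   → C = (-12, 6)
3. D_x = 6  [D is the midpoint of BE]
4. D_y = -5/2  [D is the midpoint of BE]
   → D = (6, -5/2)
5. F_x = 4  [FE · DB = -32 ∩ 2·signedArea(FEC) = -104]
6. F_y = 4/3  [FE · DB = -32 ∩ 2·signedArea(FEC) = -104]
   → F = (4, 4/3)

C = (-12, 6)
D = (6, -5/2)
F = (4, 4/3)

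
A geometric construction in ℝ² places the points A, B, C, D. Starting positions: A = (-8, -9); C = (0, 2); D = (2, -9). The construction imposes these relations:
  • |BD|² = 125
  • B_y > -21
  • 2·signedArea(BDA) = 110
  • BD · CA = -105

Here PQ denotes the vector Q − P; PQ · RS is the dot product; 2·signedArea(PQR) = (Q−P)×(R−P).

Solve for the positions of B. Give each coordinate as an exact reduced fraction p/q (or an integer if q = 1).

B = (4, -20)

1. B_x = 4  [BD · CA = -105 ∩ 2·signedArea(BDA) = 110]
2. B_y = -20  [BD · CA = -105 ∩ 2·signedArea(BDA) = 110]
   → B = (4, -20)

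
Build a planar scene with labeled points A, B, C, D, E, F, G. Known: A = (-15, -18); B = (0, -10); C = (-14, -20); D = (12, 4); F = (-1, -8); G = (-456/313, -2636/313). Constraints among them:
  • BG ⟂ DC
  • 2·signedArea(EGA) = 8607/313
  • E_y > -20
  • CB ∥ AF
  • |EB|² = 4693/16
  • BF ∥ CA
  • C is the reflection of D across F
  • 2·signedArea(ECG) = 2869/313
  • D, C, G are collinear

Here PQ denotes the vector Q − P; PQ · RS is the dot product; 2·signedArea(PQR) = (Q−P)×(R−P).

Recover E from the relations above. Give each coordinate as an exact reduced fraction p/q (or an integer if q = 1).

E = (-57/4, -39/2)

1. E_x = -57/4  [2·signedArea(EGA) = 8607/313 ∩ 2·signedArea(ECG) = 2869/313]
2. E_y = -39/2  [2·signedArea(EGA) = 8607/313 ∩ 2·signedArea(ECG) = 2869/313]
   → E = (-57/4, -39/2)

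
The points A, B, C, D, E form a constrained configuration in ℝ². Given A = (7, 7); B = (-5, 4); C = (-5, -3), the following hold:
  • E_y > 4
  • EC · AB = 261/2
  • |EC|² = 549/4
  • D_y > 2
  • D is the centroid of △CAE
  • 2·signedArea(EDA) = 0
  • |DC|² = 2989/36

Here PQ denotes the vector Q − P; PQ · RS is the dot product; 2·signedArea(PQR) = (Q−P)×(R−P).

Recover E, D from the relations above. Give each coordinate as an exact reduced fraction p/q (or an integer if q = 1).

D = (2, 17/6)
E = (4, 9/2)

1. E_x = 4  [line 12·x + 3·y + -123/2 = 0 ∩ |EC|² = 549/4]
2. E_y = 9/2  [line 12·x + 3·y + -123/2 = 0 ∩ |EC|² = 549/4]
   → E = (4, 9/2)
3. D_x = 2  [2·signedArea(EDA) = 0 ∩ D is the centroid of △CAE]
4. D_y = 17/6  [2·signedArea(EDA) = 0 ∩ D is the centroid of △CAE]
   → D = (2, 17/6)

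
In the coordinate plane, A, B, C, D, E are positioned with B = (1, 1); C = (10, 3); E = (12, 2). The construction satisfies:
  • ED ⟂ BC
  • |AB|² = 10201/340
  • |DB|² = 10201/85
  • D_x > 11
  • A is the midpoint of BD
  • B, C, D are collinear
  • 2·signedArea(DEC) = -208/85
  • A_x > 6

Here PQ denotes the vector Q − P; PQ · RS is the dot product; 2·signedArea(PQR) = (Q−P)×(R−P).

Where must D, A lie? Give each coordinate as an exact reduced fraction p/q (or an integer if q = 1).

1. D_x = 994/85  [B, C, D are collinear ∩ ED ⟂ BC]
2. D_y = 287/85  [B, C, D are collinear ∩ ED ⟂ BC]
   → D = (994/85, 287/85)
3. A_x = 1079/170  [A is the midpoint of BD]
4. A_y = 186/85  [A is the midpoint of BD]
   → A = (1079/170, 186/85)

A = (1079/170, 186/85)
D = (994/85, 287/85)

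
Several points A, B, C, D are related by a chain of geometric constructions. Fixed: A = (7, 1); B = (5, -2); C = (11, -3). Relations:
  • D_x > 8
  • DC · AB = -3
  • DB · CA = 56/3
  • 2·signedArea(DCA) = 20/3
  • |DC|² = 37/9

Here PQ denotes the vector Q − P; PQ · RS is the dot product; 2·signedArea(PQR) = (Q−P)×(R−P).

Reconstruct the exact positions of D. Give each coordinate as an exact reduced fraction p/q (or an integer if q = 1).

D = (9, -8/3)

1. D_x = 9  [2·signedArea(DCA) = 20/3 ∩ DC · AB = -3]
2. D_y = -8/3  [2·signedArea(DCA) = 20/3 ∩ DC · AB = -3]
   → D = (9, -8/3)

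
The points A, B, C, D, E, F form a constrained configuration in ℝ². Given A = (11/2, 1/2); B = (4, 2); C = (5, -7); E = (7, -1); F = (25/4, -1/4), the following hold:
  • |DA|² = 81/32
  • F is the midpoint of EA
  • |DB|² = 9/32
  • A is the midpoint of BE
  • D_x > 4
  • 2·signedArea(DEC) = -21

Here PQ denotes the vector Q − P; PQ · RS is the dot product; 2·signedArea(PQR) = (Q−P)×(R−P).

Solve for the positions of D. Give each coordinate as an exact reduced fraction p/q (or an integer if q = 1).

1. D_x = 35/8  [line 6·x + -2·y + -23 = 0 ∩ |DA|² = 81/32]
2. D_y = 13/8  [line 6·x + -2·y + -23 = 0 ∩ |DA|² = 81/32]
   → D = (35/8, 13/8)

D = (35/8, 13/8)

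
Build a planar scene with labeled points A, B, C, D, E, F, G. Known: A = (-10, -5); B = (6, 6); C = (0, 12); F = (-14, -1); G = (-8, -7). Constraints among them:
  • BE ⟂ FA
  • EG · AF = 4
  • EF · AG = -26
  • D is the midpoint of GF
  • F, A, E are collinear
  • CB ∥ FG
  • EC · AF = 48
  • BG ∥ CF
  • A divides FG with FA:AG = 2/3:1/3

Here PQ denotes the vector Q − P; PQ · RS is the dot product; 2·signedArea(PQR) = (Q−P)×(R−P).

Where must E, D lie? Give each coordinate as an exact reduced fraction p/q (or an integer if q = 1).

1. E_x = -15/2  [F, A, E are collinear ∩ BE ⟂ FA]
2. E_y = -15/2  [F, A, E are collinear ∩ BE ⟂ FA]
   → E = (-15/2, -15/2)
3. D_x = -11  [D is the midpoint of GF]
4. D_y = -4  [D is the midpoint of GF]
   → D = (-11, -4)

D = (-11, -4)
E = (-15/2, -15/2)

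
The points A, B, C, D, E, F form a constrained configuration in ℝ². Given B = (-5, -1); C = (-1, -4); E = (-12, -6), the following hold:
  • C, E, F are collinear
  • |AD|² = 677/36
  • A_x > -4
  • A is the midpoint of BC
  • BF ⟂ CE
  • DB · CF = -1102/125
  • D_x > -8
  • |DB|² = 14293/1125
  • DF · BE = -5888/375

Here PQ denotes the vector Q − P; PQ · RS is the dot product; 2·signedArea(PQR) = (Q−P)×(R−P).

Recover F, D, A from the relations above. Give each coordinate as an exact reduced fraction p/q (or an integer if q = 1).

A = (-3, -5/2)
D = (-2668/375, -1451/375)
F = (-543/125, -576/125)

1. F_x = -543/125  [C, E, F are collinear ∩ BF ⟂ CE]
2. F_y = -576/125  [C, E, F are collinear ∩ BF ⟂ CE]
   → F = (-543/125, -576/125)
3. D_x = -2668/375  [DB · CF = -1102/125 ∩ DF · BE = -5888/375]
4. D_y = -1451/375  [DB · CF = -1102/125 ∩ DF · BE = -5888/375]
   → D = (-2668/375, -1451/375)
5. A_x = -3  [A is the midpoint of BC]
6. A_y = -5/2  [A is the midpoint of BC]
   → A = (-3, -5/2)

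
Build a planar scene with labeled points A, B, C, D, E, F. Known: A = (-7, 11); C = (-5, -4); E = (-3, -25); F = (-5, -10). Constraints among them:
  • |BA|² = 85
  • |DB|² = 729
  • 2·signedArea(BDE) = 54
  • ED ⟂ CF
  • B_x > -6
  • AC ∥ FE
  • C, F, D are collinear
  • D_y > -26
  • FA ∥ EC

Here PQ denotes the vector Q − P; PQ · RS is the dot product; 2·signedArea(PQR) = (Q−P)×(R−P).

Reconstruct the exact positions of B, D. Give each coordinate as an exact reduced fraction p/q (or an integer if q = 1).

1. D_x = -5  [C, F, D are collinear ∩ ED ⟂ CF]
2. D_y = -25  [C, F, D are collinear ∩ ED ⟂ CF]
   → D = (-5, -25)
3. B_y = 2  [2·signedArea(BDE) = 54]
4. B_x = -5  [|BA|² = 85]
   → B = (-5, 2)

B = (-5, 2)
D = (-5, -25)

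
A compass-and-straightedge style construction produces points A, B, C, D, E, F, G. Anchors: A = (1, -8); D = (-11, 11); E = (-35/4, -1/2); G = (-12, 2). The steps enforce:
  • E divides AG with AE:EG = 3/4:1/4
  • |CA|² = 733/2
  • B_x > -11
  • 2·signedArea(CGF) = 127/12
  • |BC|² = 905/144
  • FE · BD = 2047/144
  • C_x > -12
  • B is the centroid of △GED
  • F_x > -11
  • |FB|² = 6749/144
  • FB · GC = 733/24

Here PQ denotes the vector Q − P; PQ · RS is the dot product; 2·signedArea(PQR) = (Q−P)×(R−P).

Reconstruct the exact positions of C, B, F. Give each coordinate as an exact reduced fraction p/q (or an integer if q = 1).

B = (-127/12, 25/6)
C = (-23/2, 13/2)
F = (-61/6, -8/3)

1. B_x = -127/12  [B is the centroid of △GED]
2. B_y = 25/6  [B is the centroid of △GED]
   → B = (-127/12, 25/6)
3. F_x = -61/6  [line 5/12·x + -41/6·y + -1007/72 = 0 ∩ |FB|² = 6749/144]
4. F_y = -8/3  [line 5/12·x + -41/6·y + -1007/72 = 0 ∩ |FB|² = 6749/144]
   → F = (-61/6, -8/3)
5. C_x = -23/2  [2·signedArea(CGF) = 127/12 ∩ FB · GC = 733/24]
6. C_y = 13/2  [2·signedArea(CGF) = 127/12 ∩ FB · GC = 733/24]
   → C = (-23/2, 13/2)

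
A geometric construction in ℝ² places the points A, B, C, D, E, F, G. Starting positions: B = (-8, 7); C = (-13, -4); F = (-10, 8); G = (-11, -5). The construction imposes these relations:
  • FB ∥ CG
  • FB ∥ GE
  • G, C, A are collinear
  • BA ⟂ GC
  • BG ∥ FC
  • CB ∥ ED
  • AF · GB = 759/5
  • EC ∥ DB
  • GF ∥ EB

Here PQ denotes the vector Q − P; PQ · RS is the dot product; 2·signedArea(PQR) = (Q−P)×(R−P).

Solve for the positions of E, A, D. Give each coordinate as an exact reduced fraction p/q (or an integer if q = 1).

1. E_x = -9  [GF ∥ EB ∩ FB ∥ GE]
2. E_y = -6  [GF ∥ EB ∩ FB ∥ GE]
   → E = (-9, -6)
3. A_x = -67/5  [G, C, A are collinear ∩ BA ⟂ GC]
4. A_y = -19/5  [G, C, A are collinear ∩ BA ⟂ GC]
   → A = (-67/5, -19/5)
5. D_x = -4  [EC ∥ DB ∩ CB ∥ ED]
6. D_y = 5  [EC ∥ DB ∩ CB ∥ ED]
   → D = (-4, 5)

A = (-67/5, -19/5)
D = (-4, 5)
E = (-9, -6)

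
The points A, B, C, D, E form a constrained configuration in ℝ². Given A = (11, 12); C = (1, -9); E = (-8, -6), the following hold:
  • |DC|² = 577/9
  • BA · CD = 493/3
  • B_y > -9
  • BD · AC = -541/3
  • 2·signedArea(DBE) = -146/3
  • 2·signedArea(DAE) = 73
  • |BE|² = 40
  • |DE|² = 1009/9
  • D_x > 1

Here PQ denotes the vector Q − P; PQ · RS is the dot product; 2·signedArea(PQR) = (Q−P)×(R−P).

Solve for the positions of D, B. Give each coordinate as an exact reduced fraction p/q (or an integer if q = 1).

1. D_x = 4/3  [line 18·x + -19·y + -43 = 0 ∩ |DE|² = 1009/9]
2. D_y = -1  [line 18·x + -19·y + -43 = 0 ∩ |DE|² = 1009/9]
   → D = (4/3, -1)
3. B_x = -2  [BD · AC = -541/3 ∩ BA · CD = 493/3]
4. B_y = -8  [BD · AC = -541/3 ∩ BA · CD = 493/3]
   → B = (-2, -8)

B = (-2, -8)
D = (4/3, -1)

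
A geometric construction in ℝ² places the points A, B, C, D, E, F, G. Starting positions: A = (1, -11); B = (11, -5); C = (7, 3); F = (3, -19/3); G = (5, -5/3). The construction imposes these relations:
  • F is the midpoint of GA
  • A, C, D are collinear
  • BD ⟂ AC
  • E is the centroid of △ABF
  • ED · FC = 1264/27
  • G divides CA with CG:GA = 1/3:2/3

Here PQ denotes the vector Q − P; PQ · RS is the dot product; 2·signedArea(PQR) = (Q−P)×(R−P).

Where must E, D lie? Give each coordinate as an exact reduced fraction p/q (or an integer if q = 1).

D = (137/29, -67/29)
E = (5, -67/9)

1. E_x = 5  [E is the centroid of △ABF]
2. E_y = -67/9  [E is the centroid of △ABF]
   → E = (5, -67/9)
3. D_x = 137/29  [A, C, D are collinear ∩ BD ⟂ AC]
4. D_y = -67/29  [A, C, D are collinear ∩ BD ⟂ AC]
   → D = (137/29, -67/29)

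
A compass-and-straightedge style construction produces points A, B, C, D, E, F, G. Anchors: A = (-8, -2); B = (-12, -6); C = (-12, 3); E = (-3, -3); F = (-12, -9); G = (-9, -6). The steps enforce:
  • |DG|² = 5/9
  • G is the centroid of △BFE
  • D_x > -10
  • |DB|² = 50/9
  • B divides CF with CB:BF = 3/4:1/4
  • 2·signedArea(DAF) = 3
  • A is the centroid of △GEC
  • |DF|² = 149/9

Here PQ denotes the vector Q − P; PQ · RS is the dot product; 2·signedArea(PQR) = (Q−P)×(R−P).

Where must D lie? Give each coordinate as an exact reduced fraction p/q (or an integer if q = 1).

1. D_x = -29/3  [line 7·x + -4·y + 45 = 0 ∩ |DB|² = 50/9]
2. D_y = -17/3  [line 7·x + -4·y + 45 = 0 ∩ |DB|² = 50/9]
   → D = (-29/3, -17/3)

D = (-29/3, -17/3)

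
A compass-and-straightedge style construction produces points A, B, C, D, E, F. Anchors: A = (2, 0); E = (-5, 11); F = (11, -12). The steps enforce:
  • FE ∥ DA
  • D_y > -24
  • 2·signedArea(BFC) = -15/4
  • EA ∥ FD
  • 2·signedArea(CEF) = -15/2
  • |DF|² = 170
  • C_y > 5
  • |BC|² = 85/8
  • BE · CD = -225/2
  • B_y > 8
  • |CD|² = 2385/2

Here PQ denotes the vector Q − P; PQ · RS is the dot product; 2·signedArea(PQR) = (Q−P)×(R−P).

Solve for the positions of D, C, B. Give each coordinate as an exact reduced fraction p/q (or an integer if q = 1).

1. D_x = 18  [FE ∥ DA ∩ EA ∥ FD]
2. D_y = -23  [FE ∥ DA ∩ EA ∥ FD]
   → D = (18, -23)
3. C_x = -3/2  [line 23·x + 16·y + -107/2 = 0 ∩ |CD|² = 2385/2]
4. C_y = 11/2  [line 23·x + 16·y + -107/2 = 0 ∩ |CD|² = 2385/2]
   → C = (-3/2, 11/2)
5. B_x = -13/4  [2·signedArea(BFC) = -15/4 ∩ BE · CD = -225/2]
6. B_y = 33/4  [2·signedArea(BFC) = -15/4 ∩ BE · CD = -225/2]
   → B = (-13/4, 33/4)

B = (-13/4, 33/4)
C = (-3/2, 11/2)
D = (18, -23)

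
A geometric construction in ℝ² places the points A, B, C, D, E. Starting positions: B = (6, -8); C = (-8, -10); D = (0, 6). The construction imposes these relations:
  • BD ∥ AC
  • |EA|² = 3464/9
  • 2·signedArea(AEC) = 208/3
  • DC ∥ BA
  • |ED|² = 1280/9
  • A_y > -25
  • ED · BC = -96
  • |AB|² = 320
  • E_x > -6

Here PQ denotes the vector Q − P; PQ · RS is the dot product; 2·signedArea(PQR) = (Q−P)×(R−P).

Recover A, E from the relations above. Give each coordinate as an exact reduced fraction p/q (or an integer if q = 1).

1. A_x = -2  [BD ∥ AC ∩ DC ∥ BA]
2. A_y = -24  [BD ∥ AC ∩ DC ∥ BA]
   → A = (-2, -24)
3. E_x = -16/3  [ED · BC = -96 ∩ 2·signedArea(AEC) = 208/3]
4. E_y = -14/3  [ED · BC = -96 ∩ 2·signedArea(AEC) = 208/3]
   → E = (-16/3, -14/3)

A = (-2, -24)
E = (-16/3, -14/3)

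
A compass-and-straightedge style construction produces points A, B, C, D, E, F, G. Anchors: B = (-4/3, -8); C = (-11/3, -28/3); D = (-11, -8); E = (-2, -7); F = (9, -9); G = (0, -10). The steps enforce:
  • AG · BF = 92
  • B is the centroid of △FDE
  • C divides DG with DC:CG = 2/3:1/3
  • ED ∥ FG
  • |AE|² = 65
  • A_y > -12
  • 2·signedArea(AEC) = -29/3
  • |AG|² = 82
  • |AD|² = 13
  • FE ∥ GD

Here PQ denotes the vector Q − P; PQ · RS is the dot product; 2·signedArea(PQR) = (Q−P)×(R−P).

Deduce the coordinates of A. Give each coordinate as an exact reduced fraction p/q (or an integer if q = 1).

1. A_x = -9  [2·signedArea(AEC) = -29/3 ∩ AG · BF = 92]
2. A_y = -11  [2·signedArea(AEC) = -29/3 ∩ AG · BF = 92]
   → A = (-9, -11)

A = (-9, -11)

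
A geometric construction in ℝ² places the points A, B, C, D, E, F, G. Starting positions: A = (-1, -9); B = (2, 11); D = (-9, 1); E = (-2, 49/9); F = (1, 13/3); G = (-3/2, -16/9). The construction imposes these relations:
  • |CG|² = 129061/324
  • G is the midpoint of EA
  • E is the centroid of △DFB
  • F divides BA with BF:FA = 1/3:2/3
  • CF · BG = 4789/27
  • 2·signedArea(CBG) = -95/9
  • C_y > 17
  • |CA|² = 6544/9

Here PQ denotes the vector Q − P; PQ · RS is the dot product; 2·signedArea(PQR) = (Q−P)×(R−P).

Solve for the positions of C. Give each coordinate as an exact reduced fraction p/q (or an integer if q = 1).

1. C_x = 3  [CF · BG = 4789/27 ∩ 2·signedArea(CBG) = -95/9]
2. C_y = 53/3  [CF · BG = 4789/27 ∩ 2·signedArea(CBG) = -95/9]
   → C = (3, 53/3)

C = (3, 53/3)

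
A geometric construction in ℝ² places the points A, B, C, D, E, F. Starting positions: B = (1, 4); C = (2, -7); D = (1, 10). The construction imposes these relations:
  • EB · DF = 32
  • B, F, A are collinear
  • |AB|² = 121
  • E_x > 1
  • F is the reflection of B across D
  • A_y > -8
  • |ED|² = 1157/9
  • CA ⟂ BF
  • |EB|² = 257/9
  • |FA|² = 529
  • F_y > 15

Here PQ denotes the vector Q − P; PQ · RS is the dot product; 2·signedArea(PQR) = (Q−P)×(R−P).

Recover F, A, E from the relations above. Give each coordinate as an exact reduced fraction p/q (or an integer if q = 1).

A = (1, -7)
E = (4/3, -4/3)
F = (1, 16)

1. F_x = 1  [F is the reflection of B across D]
2. F_y = 16  [F is the reflection of B across D]
   → F = (1, 16)
3. A_x = 1  [B, F, A are collinear ∩ CA ⟂ BF]
4. A_y = -7  [B, F, A are collinear ∩ CA ⟂ BF]
   → A = (1, -7)
5. E_y = -4/3  [EB · DF = 32]
6. E_x = 4/3  [|ED|² = 1157/9]
   → E = (4/3, -4/3)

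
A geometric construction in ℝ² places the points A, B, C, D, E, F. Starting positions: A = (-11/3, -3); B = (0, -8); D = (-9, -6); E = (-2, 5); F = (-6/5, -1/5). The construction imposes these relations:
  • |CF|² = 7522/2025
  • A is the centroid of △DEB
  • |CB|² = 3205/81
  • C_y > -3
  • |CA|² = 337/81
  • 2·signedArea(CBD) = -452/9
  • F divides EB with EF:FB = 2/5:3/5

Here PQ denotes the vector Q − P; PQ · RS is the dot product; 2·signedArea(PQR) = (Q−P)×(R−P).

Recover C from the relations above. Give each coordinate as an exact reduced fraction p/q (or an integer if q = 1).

C = (-17/9, -2)

1. C_x = -17/9  [line -2·x + -9·y + -196/9 = 0 ∩ |CB|² = 3205/81]
2. C_y = -2  [line -2·x + -9·y + -196/9 = 0 ∩ |CB|² = 3205/81]
   → C = (-17/9, -2)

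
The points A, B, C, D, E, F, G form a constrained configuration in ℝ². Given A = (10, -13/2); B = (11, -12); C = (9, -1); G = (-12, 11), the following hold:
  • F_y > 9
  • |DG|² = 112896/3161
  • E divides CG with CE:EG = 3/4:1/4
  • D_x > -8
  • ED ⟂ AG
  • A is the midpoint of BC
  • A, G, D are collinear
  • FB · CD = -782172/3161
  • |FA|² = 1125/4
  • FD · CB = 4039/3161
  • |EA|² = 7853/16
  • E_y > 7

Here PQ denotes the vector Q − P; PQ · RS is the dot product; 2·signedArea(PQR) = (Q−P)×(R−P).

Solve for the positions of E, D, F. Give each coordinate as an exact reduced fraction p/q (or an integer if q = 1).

1. E_x = -27/4  [E divides CG with CE:EG = 3/4:1/4]
2. E_y = 8  [E divides CG with CE:EG = 3/4:1/4]
   → E = (-27/4, 8)
3. D_x = -23148/3161  [A, G, D are collinear ∩ ED ⟂ AG]
4. D_y = 23011/3161  [A, G, D are collinear ∩ ED ⟂ AG]
   → D = (-23148/3161, 23011/3161)
5. F_x = 7  [FB · CD = -782172/3161 ∩ FD · CB = 4039/3161]
6. F_y = 10  [FB · CD = -782172/3161 ∩ FD · CB = 4039/3161]
   → F = (7, 10)

D = (-23148/3161, 23011/3161)
E = (-27/4, 8)
F = (7, 10)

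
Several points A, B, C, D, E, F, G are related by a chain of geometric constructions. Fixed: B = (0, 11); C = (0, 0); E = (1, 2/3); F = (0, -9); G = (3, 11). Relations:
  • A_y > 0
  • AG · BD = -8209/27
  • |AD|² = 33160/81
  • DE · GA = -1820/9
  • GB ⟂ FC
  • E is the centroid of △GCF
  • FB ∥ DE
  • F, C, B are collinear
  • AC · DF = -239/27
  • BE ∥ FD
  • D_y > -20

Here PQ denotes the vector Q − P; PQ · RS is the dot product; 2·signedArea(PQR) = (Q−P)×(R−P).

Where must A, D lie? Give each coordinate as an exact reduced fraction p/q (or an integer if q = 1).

1. D_x = 1  [FB ∥ DE ∩ BE ∥ FD]
2. D_y = -58/3  [FB ∥ DE ∩ BE ∥ FD]
   → D = (1, -58/3)
3. A_x = 1/3  [AC · DF = -239/27 ∩ AG · BD = -8209/27]
4. A_y = 8/9  [AC · DF = -239/27 ∩ AG · BD = -8209/27]
   → A = (1/3, 8/9)

A = (1/3, 8/9)
D = (1, -58/3)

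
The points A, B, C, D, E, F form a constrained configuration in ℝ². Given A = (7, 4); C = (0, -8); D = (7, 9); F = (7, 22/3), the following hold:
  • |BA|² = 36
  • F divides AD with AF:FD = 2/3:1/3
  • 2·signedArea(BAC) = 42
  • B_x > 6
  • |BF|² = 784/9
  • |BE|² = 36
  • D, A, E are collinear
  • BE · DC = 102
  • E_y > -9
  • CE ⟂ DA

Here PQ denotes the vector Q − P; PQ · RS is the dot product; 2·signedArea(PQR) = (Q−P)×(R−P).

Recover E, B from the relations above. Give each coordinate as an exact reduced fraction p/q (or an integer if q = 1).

B = (7, -2)
E = (7, -8)

1. E_x = 7  [D, A, E are collinear ∩ CE ⟂ DA]
2. E_y = -8  [D, A, E are collinear ∩ CE ⟂ DA]
   → E = (7, -8)
3. B_x = 7  [BE · DC = 102 ∩ 2·signedArea(BAC) = 42]
4. B_y = -2  [BE · DC = 102 ∩ 2·signedArea(BAC) = 42]
   → B = (7, -2)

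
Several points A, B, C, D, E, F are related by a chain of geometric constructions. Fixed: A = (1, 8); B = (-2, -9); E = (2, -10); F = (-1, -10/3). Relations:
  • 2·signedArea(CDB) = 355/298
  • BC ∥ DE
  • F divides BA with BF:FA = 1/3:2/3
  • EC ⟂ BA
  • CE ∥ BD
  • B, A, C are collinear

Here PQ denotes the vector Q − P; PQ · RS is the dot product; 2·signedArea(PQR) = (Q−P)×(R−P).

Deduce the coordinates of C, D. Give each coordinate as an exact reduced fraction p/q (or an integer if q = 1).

1. C_x = -611/298  [B, A, C are collinear ∩ EC ⟂ BA]
2. C_y = -2767/298  [B, A, C are collinear ∩ EC ⟂ BA]
   → C = (-611/298, -2767/298)
3. D_x = 611/298  [BC ∥ DE ∩ CE ∥ BD]
4. D_y = -2895/298  [BC ∥ DE ∩ CE ∥ BD]
   → D = (611/298, -2895/298)

C = (-611/298, -2767/298)
D = (611/298, -2895/298)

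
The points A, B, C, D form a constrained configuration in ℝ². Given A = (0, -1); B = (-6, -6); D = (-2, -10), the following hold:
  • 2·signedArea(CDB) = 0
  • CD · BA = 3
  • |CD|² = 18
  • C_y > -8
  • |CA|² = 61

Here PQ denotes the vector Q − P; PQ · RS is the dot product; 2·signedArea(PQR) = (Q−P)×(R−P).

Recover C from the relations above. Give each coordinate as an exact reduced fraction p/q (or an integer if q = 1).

1. C_x = -5  [2·signedArea(CDB) = 0 ∩ CD · BA = 3]
2. C_y = -7  [2·signedArea(CDB) = 0 ∩ CD · BA = 3]
   → C = (-5, -7)

C = (-5, -7)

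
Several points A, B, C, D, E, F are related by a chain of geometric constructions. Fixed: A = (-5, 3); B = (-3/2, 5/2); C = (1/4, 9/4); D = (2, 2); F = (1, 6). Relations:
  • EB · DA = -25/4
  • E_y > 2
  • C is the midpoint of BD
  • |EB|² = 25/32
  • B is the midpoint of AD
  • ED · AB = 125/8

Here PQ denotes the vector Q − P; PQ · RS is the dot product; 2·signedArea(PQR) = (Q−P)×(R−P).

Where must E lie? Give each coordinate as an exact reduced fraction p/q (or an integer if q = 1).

E = (-19/8, 21/8)

1. E_x = -19/8  [line -7/2·x + 1/2·y + -77/8 = 0 ∩ |EB|² = 25/32]
2. E_y = 21/8  [line -7/2·x + 1/2·y + -77/8 = 0 ∩ |EB|² = 25/32]
   → E = (-19/8, 21/8)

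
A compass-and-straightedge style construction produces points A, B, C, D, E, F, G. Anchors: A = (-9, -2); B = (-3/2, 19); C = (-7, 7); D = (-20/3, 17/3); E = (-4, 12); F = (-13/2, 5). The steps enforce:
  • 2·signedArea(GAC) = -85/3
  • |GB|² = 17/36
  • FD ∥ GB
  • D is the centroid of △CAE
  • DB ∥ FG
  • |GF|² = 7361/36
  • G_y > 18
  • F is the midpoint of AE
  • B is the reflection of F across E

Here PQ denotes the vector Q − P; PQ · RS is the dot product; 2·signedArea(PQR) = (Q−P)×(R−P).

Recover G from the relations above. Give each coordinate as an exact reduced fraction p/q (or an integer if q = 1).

1. G_x = -4/3  [FD ∥ GB ∩ DB ∥ FG]
2. G_y = 55/3  [FD ∥ GB ∩ DB ∥ FG]
   → G = (-4/3, 55/3)

G = (-4/3, 55/3)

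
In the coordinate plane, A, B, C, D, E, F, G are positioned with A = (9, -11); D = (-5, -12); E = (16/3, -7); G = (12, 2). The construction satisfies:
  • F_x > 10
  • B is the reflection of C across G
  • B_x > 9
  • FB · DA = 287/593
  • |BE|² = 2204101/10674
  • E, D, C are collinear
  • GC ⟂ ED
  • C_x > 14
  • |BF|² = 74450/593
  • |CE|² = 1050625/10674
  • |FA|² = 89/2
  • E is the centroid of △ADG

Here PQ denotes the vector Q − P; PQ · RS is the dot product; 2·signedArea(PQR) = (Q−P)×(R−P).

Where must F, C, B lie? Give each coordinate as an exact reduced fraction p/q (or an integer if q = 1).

1. C_x = 16917/1186  [E, D, C are collinear ∩ GC ⟂ ED]
2. C_y = -3177/1186  [E, D, C are collinear ∩ GC ⟂ ED]
   → C = (16917/1186, -3177/1186)
3. B_x = 11547/1186  [B is the reflection of C across G]
4. B_y = 7921/1186  [B is the reflection of C across G]
   → B = (11547/1186, 7921/1186)
5. F_x = 21/2  [line -14·x + -1·y + 285/2 = 0 ∩ |BF|² = 74450/593]
6. F_y = -9/2  [line -14·x + -1·y + 285/2 = 0 ∩ |BF|² = 74450/593]
   → F = (21/2, -9/2)

B = (11547/1186, 7921/1186)
C = (16917/1186, -3177/1186)
F = (21/2, -9/2)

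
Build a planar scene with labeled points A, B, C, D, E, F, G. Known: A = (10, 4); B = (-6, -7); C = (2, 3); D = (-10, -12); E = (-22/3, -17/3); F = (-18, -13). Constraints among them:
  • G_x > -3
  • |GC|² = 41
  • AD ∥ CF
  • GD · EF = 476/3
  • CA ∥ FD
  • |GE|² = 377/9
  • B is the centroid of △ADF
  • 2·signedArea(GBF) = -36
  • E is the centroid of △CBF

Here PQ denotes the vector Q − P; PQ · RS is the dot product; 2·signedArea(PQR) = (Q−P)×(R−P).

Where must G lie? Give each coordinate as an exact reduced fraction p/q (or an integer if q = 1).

1. G_x = -2  [2·signedArea(GBF) = -36 ∩ GD · EF = 476/3]
2. G_y = -2  [2·signedArea(GBF) = -36 ∩ GD · EF = 476/3]
   → G = (-2, -2)

G = (-2, -2)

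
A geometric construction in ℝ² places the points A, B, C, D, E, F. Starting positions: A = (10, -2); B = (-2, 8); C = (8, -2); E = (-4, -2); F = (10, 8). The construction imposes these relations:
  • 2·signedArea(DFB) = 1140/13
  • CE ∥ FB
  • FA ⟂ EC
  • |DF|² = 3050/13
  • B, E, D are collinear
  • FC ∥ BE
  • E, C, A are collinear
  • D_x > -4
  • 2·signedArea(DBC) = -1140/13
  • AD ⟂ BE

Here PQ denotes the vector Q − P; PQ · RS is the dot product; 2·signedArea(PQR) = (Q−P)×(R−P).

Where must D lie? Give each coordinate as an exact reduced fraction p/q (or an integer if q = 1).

D = (-45/13, 9/13)

1. D_x = -45/13  [B, E, D are collinear ∩ AD ⟂ BE]
2. D_y = 9/13  [B, E, D are collinear ∩ AD ⟂ BE]
   → D = (-45/13, 9/13)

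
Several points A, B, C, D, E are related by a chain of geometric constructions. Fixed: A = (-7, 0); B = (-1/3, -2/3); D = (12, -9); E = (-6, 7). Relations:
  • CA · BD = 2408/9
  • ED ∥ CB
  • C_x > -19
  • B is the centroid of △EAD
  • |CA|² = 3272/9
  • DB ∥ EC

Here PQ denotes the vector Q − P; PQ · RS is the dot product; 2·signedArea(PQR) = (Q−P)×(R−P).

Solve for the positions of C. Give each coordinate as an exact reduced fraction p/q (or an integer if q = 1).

1. C_x = -55/3  [ED ∥ CB ∩ DB ∥ EC]
2. C_y = 46/3  [ED ∥ CB ∩ DB ∥ EC]
   → C = (-55/3, 46/3)

C = (-55/3, 46/3)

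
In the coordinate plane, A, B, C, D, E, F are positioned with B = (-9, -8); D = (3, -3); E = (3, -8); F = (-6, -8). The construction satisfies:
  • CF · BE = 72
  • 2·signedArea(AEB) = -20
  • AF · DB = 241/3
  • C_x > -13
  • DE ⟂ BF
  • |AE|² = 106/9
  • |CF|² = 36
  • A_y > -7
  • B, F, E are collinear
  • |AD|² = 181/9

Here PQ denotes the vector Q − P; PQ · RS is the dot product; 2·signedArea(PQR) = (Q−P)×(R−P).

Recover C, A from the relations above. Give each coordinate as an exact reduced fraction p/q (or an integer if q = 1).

1. C_x = -12  [CF · BE = 72]
2. C_y = -8  [|CF|² = 36]
   → C = (-12, -8)
3. A_x = 0  [AF · DB = 241/3 ∩ 2·signedArea(AEB) = -20]
4. A_y = -19/3  [AF · DB = 241/3 ∩ 2·signedArea(AEB) = -20]
   → A = (0, -19/3)

A = (0, -19/3)
C = (-12, -8)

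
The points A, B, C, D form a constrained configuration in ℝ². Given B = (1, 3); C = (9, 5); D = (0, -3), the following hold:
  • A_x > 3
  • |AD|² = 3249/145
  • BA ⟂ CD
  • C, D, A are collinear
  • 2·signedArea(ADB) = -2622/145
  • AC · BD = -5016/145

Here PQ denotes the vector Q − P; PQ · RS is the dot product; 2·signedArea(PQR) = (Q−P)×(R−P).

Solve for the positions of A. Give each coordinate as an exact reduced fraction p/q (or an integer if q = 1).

A = (513/145, 21/145)

1. A_x = 513/145  [C, D, A are collinear ∩ BA ⟂ CD]
2. A_y = 21/145  [C, D, A are collinear ∩ BA ⟂ CD]
   → A = (513/145, 21/145)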